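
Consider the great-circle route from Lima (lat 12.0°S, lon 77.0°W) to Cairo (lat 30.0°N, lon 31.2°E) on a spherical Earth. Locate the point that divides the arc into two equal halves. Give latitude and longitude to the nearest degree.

≈ lat 15°N, lon 28°W

Write both endpoints as unit vectors p₁, p₂ with components (cos φ cos λ, cos φ sin λ, sin φ).
The central angle between the endpoints is δ = arccos(p₁·p₂) ≈ 1.948 rad (111.6°).
Interpolate at f = 1/2 with slerp weights a = sin((1−f)δ)/sin δ ≈ 0.890, b = sin(fδ)/sin δ ≈ 0.890.
p = a·p₁ + b·p₂ ≈ (0.855, -0.449, 0.260); φ = arcsin(p_z) ≈ 15.06°, λ = atan2(p_y, p_x) ≈ -27.70°.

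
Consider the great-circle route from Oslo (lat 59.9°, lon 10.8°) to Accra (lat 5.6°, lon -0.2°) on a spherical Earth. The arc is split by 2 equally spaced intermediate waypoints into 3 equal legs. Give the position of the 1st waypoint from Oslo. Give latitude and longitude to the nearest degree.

The haversine formula gives a central angle δ ≈ 0.959 rad (54.9°) between the endpoints.
Interpolate at f = 1/3 with slerp weights a = sin((1−f)δ)/sin δ ≈ 0.729, b = sin(fδ)/sin δ ≈ 0.384.
p = a·p₁ + b·p₂ ≈ (0.741, 0.067, 0.668); φ = arcsin(p_z) ≈ 41.92°, λ = atan2(p_y, p_x) ≈ 5.18°.

≈ lat 42°, lon 5°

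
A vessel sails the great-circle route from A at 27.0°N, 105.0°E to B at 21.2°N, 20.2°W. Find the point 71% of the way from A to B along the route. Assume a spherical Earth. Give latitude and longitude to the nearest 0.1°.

The haversine formula gives a central angle δ ≈ 1.891 rad (108.3°) between the endpoints.
Interpolate at f = 0.71 with slerp weights a = sin((1−f)δ)/sin δ ≈ 0.549, b = sin(fδ)/sin δ ≈ 1.026.
p = a·p₁ + b·p₂ ≈ (0.771, 0.142, 0.620); φ = arcsin(p_z) ≈ 38.35°, λ = atan2(p_y, p_x) ≈ 10.45°.

≈ 38.3°N, 10.5°E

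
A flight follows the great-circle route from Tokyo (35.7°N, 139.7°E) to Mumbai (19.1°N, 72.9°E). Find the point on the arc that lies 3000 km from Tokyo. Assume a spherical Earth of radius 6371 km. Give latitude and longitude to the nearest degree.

≈ 33°N, 107°E

Write both endpoints as unit vectors p₁, p₂ with components (cos φ cos λ, cos φ sin λ, sin φ).
The central angle between the endpoints is δ = arccos(p₁·p₂) ≈ 1.055 rad (60.4°). The total great-circle distance is δ·R ≈ 1.055 × 6371 ≈ 6721 km, so the target fraction is f = 3000/6721 ≈ 0.446.
Interpolate at f ≈ 0.446 with slerp weights a = sin((1−f)δ)/sin δ ≈ 0.634, b = sin(fδ)/sin δ ≈ 0.522.
p = a·p₁ + b·p₂ ≈ (-0.248, 0.804, 0.541); φ = arcsin(p_z) ≈ 32.72°, λ = atan2(p_y, p_x) ≈ 107.12°.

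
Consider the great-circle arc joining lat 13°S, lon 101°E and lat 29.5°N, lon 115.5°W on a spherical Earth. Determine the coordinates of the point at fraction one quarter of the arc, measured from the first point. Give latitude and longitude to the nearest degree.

≈ lat 7°N, lon 131°E

Write both endpoints as unit vectors p₁, p₂ with components (cos φ cos λ, cos φ sin λ, sin φ).
The central angle between the endpoints is δ = arccos(p₁·p₂) ≈ 2.486 rad (142.4°).
Interpolate at f = 1/4 with slerp weights a = sin((1−f)δ)/sin δ ≈ 1.570, b = sin(fδ)/sin δ ≈ 0.955.
p = a·p₁ + b·p₂ ≈ (-0.649, 0.751, 0.117); φ = arcsin(p_z) ≈ 6.72°, λ = atan2(p_y, p_x) ≈ 130.84°.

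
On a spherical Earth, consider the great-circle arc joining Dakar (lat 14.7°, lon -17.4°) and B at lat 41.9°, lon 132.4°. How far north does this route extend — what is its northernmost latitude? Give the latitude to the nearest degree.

The great circle lies in the plane with unit normal n̂ = (p₁ × p₂)/|p₁ × p₂|.
Here n̂_z ≈ +0.406; the vertex latitude is φ_max = arccos|n̂_z| ≈ 66.0°.
Check via Clairaut: cos φ_max = |cos φ₁| · sin C = cos(14.7°)·sin(24.8°) ≈ 0.406, again giving ≈ 66.0°.

≈ 66°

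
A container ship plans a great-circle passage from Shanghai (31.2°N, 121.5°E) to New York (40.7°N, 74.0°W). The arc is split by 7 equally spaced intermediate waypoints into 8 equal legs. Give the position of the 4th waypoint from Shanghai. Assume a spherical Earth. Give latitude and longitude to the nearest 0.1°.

≈ 78.5°N, 179.9°E

The haversine formula gives a central angle δ ≈ 1.862 rad (106.7°) between the endpoints.
Interpolate at f = 4/8 with slerp weights a = sin((1−f)δ)/sin δ ≈ 0.837, b = sin(fδ)/sin δ ≈ 0.837.
p = a·p₁ + b·p₂ ≈ (-0.199, 0.000, 0.980); φ = arcsin(p_z) ≈ 78.51°, λ = atan2(p_y, p_x) ≈ 179.87°.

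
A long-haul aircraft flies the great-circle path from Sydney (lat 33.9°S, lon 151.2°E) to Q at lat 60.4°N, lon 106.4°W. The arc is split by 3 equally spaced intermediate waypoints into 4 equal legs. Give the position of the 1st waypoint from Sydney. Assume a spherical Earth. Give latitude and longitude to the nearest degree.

≈ lat 7°S, lon 169°E

From cos δ = sin φ₁ sin φ₂ + cos φ₁ cos φ₂ cos Δλ, the central angle is δ ≈ 2.181 rad (125.0°).
Interpolate at f = 1/4 with slerp weights a = sin((1−f)δ)/sin δ ≈ 1.218, b = sin(fδ)/sin δ ≈ 0.633.
p = a·p₁ + b·p₂ ≈ (-0.974, 0.187, -0.129); φ = arcsin(p_z) ≈ -7.41°, λ = atan2(p_y, p_x) ≈ 169.13°.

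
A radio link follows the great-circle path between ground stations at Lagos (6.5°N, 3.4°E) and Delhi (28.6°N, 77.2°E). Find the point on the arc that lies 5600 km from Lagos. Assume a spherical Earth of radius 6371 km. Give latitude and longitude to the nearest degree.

Write both endpoints as unit vectors p₁, p₂ with components (cos φ cos λ, cos φ sin λ, sin φ).
The central angle between the endpoints is δ = arccos(p₁·p₂) ≈ 1.269 rad (72.7°). The total great-circle distance is δ·R ≈ 1.269 × 6371 ≈ 8083 km, so the target fraction is f = 5600/8083 ≈ 0.693.
Interpolate at f ≈ 0.693 with slerp weights a = sin((1−f)δ)/sin δ ≈ 0.398, b = sin(fδ)/sin δ ≈ 0.807.
p = a·p₁ + b·p₂ ≈ (0.552, 0.714, 0.431); φ = arcsin(p_z) ≈ 25.54°, λ = atan2(p_y, p_x) ≈ 52.32°.

≈ (26°N, 52°E)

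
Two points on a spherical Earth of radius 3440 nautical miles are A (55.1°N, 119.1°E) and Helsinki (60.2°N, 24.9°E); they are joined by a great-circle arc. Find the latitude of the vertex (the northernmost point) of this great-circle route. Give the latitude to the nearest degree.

≈ 67°N

The great circle lies in the plane with unit normal n̂ = (p₁ × p₂)/|p₁ × p₂|.
Here n̂_z ≈ -0.392; the vertex latitude is φ_max = arccos|n̂_z| ≈ 66.9°.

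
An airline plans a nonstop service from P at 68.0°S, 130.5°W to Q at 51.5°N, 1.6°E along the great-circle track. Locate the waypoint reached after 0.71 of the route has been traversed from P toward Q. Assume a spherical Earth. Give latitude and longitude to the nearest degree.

≈ 12°N, 23°W

From cos δ = sin φ₁ sin φ₂ + cos φ₁ cos φ₂ cos Δλ, the central angle is δ ≈ 2.651 rad (151.9°).
Interpolate at f = 0.71 with slerp weights a = sin((1−f)δ)/sin δ ≈ 1.475, b = sin(fδ)/sin δ ≈ 2.020.
p = a·p₁ + b·p₂ ≈ (0.898, -0.385, 0.213); φ = arcsin(p_z) ≈ 12.30°, λ = atan2(p_y, p_x) ≈ -23.21°.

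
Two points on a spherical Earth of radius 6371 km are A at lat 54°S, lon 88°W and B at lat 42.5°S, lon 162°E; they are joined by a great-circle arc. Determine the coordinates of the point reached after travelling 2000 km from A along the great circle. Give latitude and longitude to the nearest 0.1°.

≈ lat 62.7°S, lon 118.5°W

Write both endpoints as unit vectors p₁, p₂ with components (cos φ cos λ, cos φ sin λ, sin φ).
The central angle between the endpoints is δ = arccos(p₁·p₂) ≈ 1.161 rad (66.5°). The total great-circle distance is δ·R ≈ 1.161 × 6371 ≈ 7397 km, so the target fraction is f = 2000/7397 ≈ 0.270.
Interpolate at f ≈ 0.270 with slerp weights a = sin((1−f)δ)/sin δ ≈ 0.817, b = sin(fδ)/sin δ ≈ 0.337.
p = a·p₁ + b·p₂ ≈ (-0.219, -0.403, -0.888); φ = arcsin(p_z) ≈ -62.68°, λ = atan2(p_y, p_x) ≈ -118.54°.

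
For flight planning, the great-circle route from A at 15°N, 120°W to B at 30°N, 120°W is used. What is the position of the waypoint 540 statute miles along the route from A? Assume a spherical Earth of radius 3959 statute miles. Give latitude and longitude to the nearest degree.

From cos δ = sin φ₁ sin φ₂ + cos φ₁ cos φ₂ cos Δλ, the central angle is δ ≈ 0.262 rad (15.0°). The total great-circle distance is δ·R ≈ 0.262 × 3959 ≈ 1036 mi, so the target fraction is f = 540/1036 ≈ 0.521.
Interpolate at f ≈ 0.521 with slerp weights a = sin((1−f)δ)/sin δ ≈ 0.483, b = sin(fδ)/sin δ ≈ 0.525.
p = a·p₁ + b·p₂ ≈ (-0.461, -0.798, 0.388); φ = arcsin(p_z) ≈ 22.82°, λ = atan2(p_y, p_x) ≈ -120.00°.

≈ 23°N, 120°W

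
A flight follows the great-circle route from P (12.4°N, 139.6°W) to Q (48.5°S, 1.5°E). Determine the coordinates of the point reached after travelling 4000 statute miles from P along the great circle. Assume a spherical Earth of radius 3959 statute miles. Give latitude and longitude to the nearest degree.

Convert each endpoint to a unit vector on the sphere (x = cos φ cos λ, y = cos φ sin λ, z = sin φ).
The central angle between the endpoints is δ = arccos(p₁·p₂) ≈ 2.298 rad (131.6°). The total great-circle distance is δ·R ≈ 2.298 × 3959 ≈ 9096 mi, so the target fraction is f = 4000/9096 ≈ 0.440.
Interpolate at f ≈ 0.440 with slerp weights a = sin((1−f)δ)/sin δ ≈ 1.285, b = sin(fδ)/sin δ ≈ 1.133.
p = a·p₁ + b·p₂ ≈ (-0.205, -0.794, -0.573); φ = arcsin(p_z) ≈ -34.96°, λ = atan2(p_y, p_x) ≈ -104.47°.

≈ (35°S, 104°W)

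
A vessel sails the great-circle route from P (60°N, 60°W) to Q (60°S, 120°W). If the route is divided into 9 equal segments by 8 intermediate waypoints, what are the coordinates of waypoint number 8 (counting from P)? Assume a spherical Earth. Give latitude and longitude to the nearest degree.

≈ (47°S, 108°W)

The haversine formula gives a central angle δ ≈ 2.246 rad (128.7°) between the endpoints.
Interpolate at f = 8/9 with slerp weights a = sin((1−f)δ)/sin δ ≈ 0.316, b = sin(fδ)/sin δ ≈ 1.167.
p = a·p₁ + b·p₂ ≈ (-0.213, -0.642, -0.736); φ = arcsin(p_z) ≈ -47.43°, λ = atan2(p_y, p_x) ≈ -108.32°.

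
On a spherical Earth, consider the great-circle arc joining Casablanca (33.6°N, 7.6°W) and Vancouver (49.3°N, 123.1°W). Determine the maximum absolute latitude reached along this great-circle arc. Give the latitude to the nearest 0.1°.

≈ 60.1°N

The great circle lies in the plane with unit normal n̂ = (p₁ × p₂)/|p₁ × p₂|.
Here n̂_z ≈ -0.499; the vertex latitude is φ_max = arccos|n̂_z| ≈ 60.1°.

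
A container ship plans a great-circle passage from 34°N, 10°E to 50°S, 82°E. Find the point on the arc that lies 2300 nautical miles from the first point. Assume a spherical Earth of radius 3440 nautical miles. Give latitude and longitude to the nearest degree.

≈ 2°N, 33°E

Write both endpoints as unit vectors p₁, p₂ with components (cos φ cos λ, cos φ sin λ, sin φ).
The central angle between the endpoints is δ = arccos(p₁·p₂) ≈ 1.838 rad (105.3°). The total great-circle distance is δ·R ≈ 1.838 × 3440 ≈ 6321 nmi, so the target fraction is f = 2300/6321 ≈ 0.364.
Interpolate at f ≈ 0.364 with slerp weights a = sin((1−f)δ)/sin δ ≈ 0.954, b = sin(fδ)/sin δ ≈ 0.643.
p = a·p₁ + b·p₂ ≈ (0.836, 0.546, 0.041); φ = arcsin(p_z) ≈ 2.36°, λ = atan2(p_y, p_x) ≈ 33.15°.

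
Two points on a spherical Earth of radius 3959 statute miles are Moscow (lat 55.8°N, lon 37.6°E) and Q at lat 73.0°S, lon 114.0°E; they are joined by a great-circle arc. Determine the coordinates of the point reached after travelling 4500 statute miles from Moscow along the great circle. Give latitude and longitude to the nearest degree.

The haversine formula gives a central angle δ ≈ 2.422 rad (138.8°) between the endpoints. The total great-circle distance is δ·R ≈ 2.422 × 3959 ≈ 9590 mi, so the target fraction is f = 4500/9590 ≈ 0.469.
Interpolate at f ≈ 0.469 with slerp weights a = sin((1−f)δ)/sin δ ≈ 1.457, b = sin(fδ)/sin δ ≈ 1.377.
p = a·p₁ + b·p₂ ≈ (0.485, 0.867, -0.112); φ = arcsin(p_z) ≈ -6.44°, λ = atan2(p_y, p_x) ≈ 60.79°.

≈ lat 6°S, lon 61°E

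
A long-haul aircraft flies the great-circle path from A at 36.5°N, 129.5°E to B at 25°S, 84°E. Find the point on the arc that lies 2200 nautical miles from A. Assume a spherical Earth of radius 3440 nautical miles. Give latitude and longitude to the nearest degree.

≈ 7°N, 106°E

Convert each endpoint to a unit vector on the sphere (x = cos φ cos λ, y = cos φ sin λ, z = sin φ).
The central angle between the endpoints is δ = arccos(p₁·p₂) ≈ 1.309 rad (75.0°). The total great-circle distance is δ·R ≈ 1.309 × 3440 ≈ 4501 nmi, so the target fraction is f = 2200/4501 ≈ 0.489.
Interpolate at f ≈ 0.489 with slerp weights a = sin((1−f)δ)/sin δ ≈ 0.642, b = sin(fδ)/sin δ ≈ 0.618.
p = a·p₁ + b·p₂ ≈ (-0.270, 0.955, 0.121); φ = arcsin(p_z) ≈ 6.94°, λ = atan2(p_y, p_x) ≈ 105.77°.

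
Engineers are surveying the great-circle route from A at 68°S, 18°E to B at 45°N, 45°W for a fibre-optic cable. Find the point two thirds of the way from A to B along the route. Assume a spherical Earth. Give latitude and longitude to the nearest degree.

≈ 6°N, 30°W

From cos δ = sin φ₁ sin φ₂ + cos φ₁ cos φ₂ cos Δλ, the central angle is δ ≈ 2.136 rad (122.4°).
Interpolate at f = 2/3 with slerp weights a = sin((1−f)δ)/sin δ ≈ 0.773, b = sin(fδ)/sin δ ≈ 1.171.
p = a·p₁ + b·p₂ ≈ (0.861, -0.496, 0.111); φ = arcsin(p_z) ≈ 6.37°, λ = atan2(p_y, p_x) ≈ -29.94°.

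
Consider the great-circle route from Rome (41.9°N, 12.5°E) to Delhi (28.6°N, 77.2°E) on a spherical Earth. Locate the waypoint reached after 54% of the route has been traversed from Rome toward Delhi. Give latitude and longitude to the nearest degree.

The haversine formula gives a central angle δ ≈ 0.929 rad (53.2°) between the endpoints.
Interpolate at f = 0.54 with slerp weights a = sin((1−f)δ)/sin δ ≈ 0.517, b = sin(fδ)/sin δ ≈ 0.600.
p = a·p₁ + b·p₂ ≈ (0.493, 0.597, 0.633); φ = arcsin(p_z) ≈ 39.26°, λ = atan2(p_y, p_x) ≈ 50.48°.

≈ 39°N, 50°E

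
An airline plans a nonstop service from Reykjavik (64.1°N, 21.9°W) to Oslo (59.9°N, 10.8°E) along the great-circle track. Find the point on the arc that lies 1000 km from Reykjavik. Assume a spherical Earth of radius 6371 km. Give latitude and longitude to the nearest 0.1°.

≈ 62.6°N, 2.0°W

Write both endpoints as unit vectors p₁, p₂ with components (cos φ cos λ, cos φ sin λ, sin φ).
The central angle between the endpoints is δ = arccos(p₁·p₂) ≈ 0.274 rad (15.7°). The total great-circle distance is δ·R ≈ 0.274 × 6371 ≈ 1748 km, so the target fraction is f = 1000/1748 ≈ 0.572.
Interpolate at f ≈ 0.572 with slerp weights a = sin((1−f)δ)/sin δ ≈ 0.432, b = sin(fδ)/sin δ ≈ 0.577.
p = a·p₁ + b·p₂ ≈ (0.459, -0.016, 0.888); φ = arcsin(p_z) ≈ 62.63°, λ = atan2(p_y, p_x) ≈ -2.02°.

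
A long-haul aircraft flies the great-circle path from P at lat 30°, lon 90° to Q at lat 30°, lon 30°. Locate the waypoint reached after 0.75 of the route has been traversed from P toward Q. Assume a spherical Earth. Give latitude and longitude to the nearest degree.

The haversine formula gives a central angle δ ≈ 0.896 rad (51.3°) between the endpoints.
Interpolate at f = 0.75 with slerp weights a = sin((1−f)δ)/sin δ ≈ 0.284, b = sin(fδ)/sin δ ≈ 0.797.
p = a·p₁ + b·p₂ ≈ (0.598, 0.592, 0.541); φ = arcsin(p_z) ≈ 32.74°, λ = atan2(p_y, p_x) ≈ 44.69°.

≈ lat 33°, lon 45°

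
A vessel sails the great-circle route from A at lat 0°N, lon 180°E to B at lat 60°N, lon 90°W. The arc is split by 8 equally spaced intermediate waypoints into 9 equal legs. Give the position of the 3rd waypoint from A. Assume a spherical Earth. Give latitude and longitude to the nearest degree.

From cos δ = sin φ₁ sin φ₂ + cos φ₁ cos φ₂ cos Δλ, the central angle is δ ≈ 1.571 rad (90.0°).
Interpolate at f = 3/9 with slerp weights a = sin((1−f)δ)/sin δ ≈ 0.866, b = sin(fδ)/sin δ ≈ 0.500.
p = a·p₁ + b·p₂ ≈ (-0.866, -0.250, 0.433); φ = arcsin(p_z) ≈ 25.66°, λ = atan2(p_y, p_x) ≈ -163.90°.

≈ lat 26°N, lon 164°W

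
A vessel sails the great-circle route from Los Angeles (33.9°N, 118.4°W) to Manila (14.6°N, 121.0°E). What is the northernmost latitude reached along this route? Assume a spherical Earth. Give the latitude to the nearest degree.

The great circle lies in the plane with unit normal n̂ = (p₁ × p₂)/|p₁ × p₂|.
Here n̂_z ≈ -0.718; the vertex latitude is φ_max = arccos|n̂_z| ≈ 44.1°.
Check via Clairaut: cos φ_max = |cos φ₁| · sin C = cos(33.9°)·sin(59.8°) ≈ 0.718, again giving ≈ 44.1°.

≈ 44°N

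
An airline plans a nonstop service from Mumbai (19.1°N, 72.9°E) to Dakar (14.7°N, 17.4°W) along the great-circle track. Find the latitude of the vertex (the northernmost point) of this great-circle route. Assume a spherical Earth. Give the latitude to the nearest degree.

The great circle lies in the plane with unit normal n̂ = (p₁ × p₂)/|p₁ × p₂|.
Here n̂_z ≈ -0.917; the vertex latitude is φ_max = arccos|n̂_z| ≈ 23.5°.
Check via Clairaut: cos φ_max = |cos φ₁| · sin C = cos(19.1°)·sin(76.0°) ≈ 0.917, again giving ≈ 23.5°.

≈ 24°N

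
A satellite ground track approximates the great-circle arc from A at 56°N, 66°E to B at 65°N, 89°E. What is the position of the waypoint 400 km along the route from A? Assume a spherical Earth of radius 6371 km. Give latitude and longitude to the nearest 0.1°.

≈ 58.6°N, 70.6°E

The haversine formula gives a central angle δ ≈ 0.250 rad (14.3°) between the endpoints. The total great-circle distance is δ·R ≈ 0.250 × 6371 ≈ 1593 km, so the target fraction is f = 400/1593 ≈ 0.251.
Interpolate at f ≈ 0.251 with slerp weights a = sin((1−f)δ)/sin δ ≈ 0.752, b = sin(fδ)/sin δ ≈ 0.254.
p = a·p₁ + b·p₂ ≈ (0.173, 0.491, 0.854); φ = arcsin(p_z) ≈ 58.60°, λ = atan2(p_y, p_x) ≈ 70.61°.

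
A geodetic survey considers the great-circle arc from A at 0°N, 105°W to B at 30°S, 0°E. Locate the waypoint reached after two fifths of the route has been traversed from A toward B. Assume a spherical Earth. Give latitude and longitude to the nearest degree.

Write both endpoints as unit vectors p₁, p₂ with components (cos φ cos λ, cos φ sin λ, sin φ).
The central angle between the endpoints is δ = arccos(p₁·p₂) ≈ 1.797 rad (103.0°).
Interpolate at f = 2/5 with slerp weights a = sin((1−f)δ)/sin δ ≈ 0.904, b = sin(fδ)/sin δ ≈ 0.676.
p = a·p₁ + b·p₂ ≈ (0.351, -0.873, -0.338); φ = arcsin(p_z) ≈ -19.74°, λ = atan2(p_y, p_x) ≈ -68.10°.

≈ 20°S, 68°W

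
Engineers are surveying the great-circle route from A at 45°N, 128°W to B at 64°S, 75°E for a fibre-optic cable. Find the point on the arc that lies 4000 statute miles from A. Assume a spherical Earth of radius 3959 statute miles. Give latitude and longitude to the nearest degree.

Convert each endpoint to a unit vector on the sphere (x = cos φ cos λ, y = cos φ sin λ, z = sin φ).
The central angle between the endpoints is δ = arccos(p₁·p₂) ≈ 2.741 rad (157.1°). The total great-circle distance is δ·R ≈ 2.741 × 3959 ≈ 10852 mi, so the target fraction is f = 4000/10852 ≈ 0.369.
Interpolate at f ≈ 0.369 with slerp weights a = sin((1−f)δ)/sin δ ≈ 2.532, b = sin(fδ)/sin δ ≈ 2.173.
p = a·p₁ + b·p₂ ≈ (-0.856, -0.491, -0.162); φ = arcsin(p_z) ≈ -9.33°, λ = atan2(p_y, p_x) ≈ -150.16°.

≈ 9°S, 150°W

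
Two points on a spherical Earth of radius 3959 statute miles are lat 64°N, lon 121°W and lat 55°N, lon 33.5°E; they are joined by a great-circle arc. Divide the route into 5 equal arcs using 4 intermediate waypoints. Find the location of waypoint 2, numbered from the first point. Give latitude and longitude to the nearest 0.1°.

≈ lat 82.7°N, lon 56.2°W

Write both endpoints as unit vectors p₁, p₂ with components (cos φ cos λ, cos φ sin λ, sin φ).
The central angle between the endpoints is δ = arccos(p₁·p₂) ≈ 1.036 rad (59.4°).
Interpolate at f = 2/5 with slerp weights a = sin((1−f)δ)/sin δ ≈ 0.677, b = sin(fδ)/sin δ ≈ 0.468.
p = a·p₁ + b·p₂ ≈ (0.071, -0.106, 0.992); φ = arcsin(p_z) ≈ 82.66°, λ = atan2(p_y, p_x) ≈ -56.22°.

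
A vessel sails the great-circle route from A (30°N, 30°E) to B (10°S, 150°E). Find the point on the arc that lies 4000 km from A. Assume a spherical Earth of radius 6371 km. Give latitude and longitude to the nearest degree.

≈ (27°N, 71°E)

Write both endpoints as unit vectors p₁, p₂ with components (cos φ cos λ, cos φ sin λ, sin φ).
The central angle between the endpoints is δ = arccos(p₁·p₂) ≈ 2.110 rad (120.9°). The total great-circle distance is δ·R ≈ 2.110 × 6371 ≈ 13441 km, so the target fraction is f = 4000/13441 ≈ 0.298.
Interpolate at f ≈ 0.298 with slerp weights a = sin((1−f)δ)/sin δ ≈ 1.161, b = sin(fδ)/sin δ ≈ 0.684.
p = a·p₁ + b·p₂ ≈ (0.287, 0.840, 0.461); φ = arcsin(p_z) ≈ 27.48°, λ = atan2(p_y, p_x) ≈ 71.15°.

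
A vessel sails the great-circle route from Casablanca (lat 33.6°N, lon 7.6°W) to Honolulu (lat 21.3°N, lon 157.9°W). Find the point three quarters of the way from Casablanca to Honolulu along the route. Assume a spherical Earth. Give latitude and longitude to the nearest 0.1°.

Convert each endpoint to a unit vector on the sphere (x = cos φ cos λ, y = cos φ sin λ, z = sin φ).
The central angle between the endpoints is δ = arccos(p₁·p₂) ≈ 2.064 rad (118.2°).
Interpolate at f = 3/4 with slerp weights a = sin((1−f)δ)/sin δ ≈ 0.560, b = sin(fδ)/sin δ ≈ 1.135.
p = a·p₁ + b·p₂ ≈ (-0.517, -0.459, 0.722); φ = arcsin(p_z) ≈ 46.22°, λ = atan2(p_y, p_x) ≈ -138.39°.

≈ lat 46.2°N, lon 138.4°W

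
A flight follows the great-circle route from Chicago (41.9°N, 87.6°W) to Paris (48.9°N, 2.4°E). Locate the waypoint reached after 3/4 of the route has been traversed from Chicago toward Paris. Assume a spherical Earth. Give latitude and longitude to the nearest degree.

≈ (55°N, 20°W)

Convert each endpoint to a unit vector on the sphere (x = cos φ cos λ, y = cos φ sin λ, z = sin φ).
The central angle between the endpoints is δ = arccos(p₁·p₂) ≈ 1.043 rad (59.8°).
Interpolate at f = 3/4 with slerp weights a = sin((1−f)δ)/sin δ ≈ 0.298, b = sin(fδ)/sin δ ≈ 0.816.
p = a·p₁ + b·p₂ ≈ (0.545, -0.199, 0.814); φ = arcsin(p_z) ≈ 54.51°, λ = atan2(p_y, p_x) ≈ -20.10°.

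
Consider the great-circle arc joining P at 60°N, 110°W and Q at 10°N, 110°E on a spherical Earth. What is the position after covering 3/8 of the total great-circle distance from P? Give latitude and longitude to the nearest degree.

From cos δ = sin φ₁ sin φ₂ + cos φ₁ cos φ₂ cos Δλ, the central angle is δ ≈ 1.800 rad (103.1°).
Interpolate at f = 3/8 with slerp weights a = sin((1−f)δ)/sin δ ≈ 0.926, b = sin(fδ)/sin δ ≈ 0.642.
p = a·p₁ + b·p₂ ≈ (-0.374, 0.158, 0.914); φ = arcsin(p_z) ≈ 66.01°, λ = atan2(p_y, p_x) ≈ 157.07°.

≈ 66°N, 157°E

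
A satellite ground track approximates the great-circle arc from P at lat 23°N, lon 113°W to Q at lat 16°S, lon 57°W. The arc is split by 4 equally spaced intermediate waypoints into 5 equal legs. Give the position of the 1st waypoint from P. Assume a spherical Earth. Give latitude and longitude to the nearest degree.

≈ lat 16°N, lon 101°W

Write both endpoints as unit vectors p₁, p₂ with components (cos φ cos λ, cos φ sin λ, sin φ).
The central angle between the endpoints is δ = arccos(p₁·p₂) ≈ 1.173 rad (67.2°).
Interpolate at f = 1/5 with slerp weights a = sin((1−f)δ)/sin δ ≈ 0.875, b = sin(fδ)/sin δ ≈ 0.252.
p = a·p₁ + b·p₂ ≈ (-0.183, -0.945, 0.272); φ = arcsin(p_z) ≈ 15.81°, λ = atan2(p_y, p_x) ≈ -100.94°.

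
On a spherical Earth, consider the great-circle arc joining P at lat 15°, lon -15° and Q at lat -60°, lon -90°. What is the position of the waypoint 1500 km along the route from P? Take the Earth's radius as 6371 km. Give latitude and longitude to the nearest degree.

≈ lat 3°, lon -22°

Write both endpoints as unit vectors p₁, p₂ with components (cos φ cos λ, cos φ sin λ, sin φ).
The central angle between the endpoints is δ = arccos(p₁·p₂) ≈ 1.670 rad (95.7°). The total great-circle distance is δ·R ≈ 1.670 × 6371 ≈ 10640 km, so the target fraction is f = 1500/10640 ≈ 0.141.
Interpolate at f ≈ 0.141 with slerp weights a = sin((1−f)δ)/sin δ ≈ 0.996, b = sin(fδ)/sin δ ≈ 0.234.
p = a·p₁ + b·p₂ ≈ (0.929, -0.366, 0.055); φ = arcsin(p_z) ≈ 3.13°, λ = atan2(p_y, p_x) ≈ -21.51°.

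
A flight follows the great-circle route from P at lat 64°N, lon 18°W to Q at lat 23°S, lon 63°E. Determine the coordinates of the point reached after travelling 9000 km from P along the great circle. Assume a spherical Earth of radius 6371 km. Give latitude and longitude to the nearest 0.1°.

≈ lat 0.3°N, lon 51.6°E

Convert each endpoint to a unit vector on the sphere (x = cos φ cos λ, y = cos φ sin λ, z = sin φ).
The central angle between the endpoints is δ = arccos(p₁·p₂) ≈ 1.863 rad (106.7°). The total great-circle distance is δ·R ≈ 1.863 × 6371 ≈ 11869 km, so the target fraction is f = 9000/11869 ≈ 0.758.
Interpolate at f ≈ 0.758 with slerp weights a = sin((1−f)δ)/sin δ ≈ 0.455, b = sin(fδ)/sin δ ≈ 1.031.
p = a·p₁ + b·p₂ ≈ (0.620, 0.784, 0.006); φ = arcsin(p_z) ≈ 0.32°, λ = atan2(p_y, p_x) ≈ 51.65°.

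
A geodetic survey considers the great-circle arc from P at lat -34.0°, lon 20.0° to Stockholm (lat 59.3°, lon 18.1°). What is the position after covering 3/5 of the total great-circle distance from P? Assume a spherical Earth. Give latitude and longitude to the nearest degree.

≈ lat 22°, lon 19°

Write both endpoints as unit vectors p₁, p₂ with components (cos φ cos λ, cos φ sin λ, sin φ).
The central angle between the endpoints is δ = arccos(p₁·p₂) ≈ 1.629 rad (93.3°).
Interpolate at f = 3/5 with slerp weights a = sin((1−f)δ)/sin δ ≈ 0.607, b = sin(fδ)/sin δ ≈ 0.830.
p = a·p₁ + b·p₂ ≈ (0.876, 0.304, 0.374); φ = arcsin(p_z) ≈ 21.98°, λ = atan2(p_y, p_x) ≈ 19.13°.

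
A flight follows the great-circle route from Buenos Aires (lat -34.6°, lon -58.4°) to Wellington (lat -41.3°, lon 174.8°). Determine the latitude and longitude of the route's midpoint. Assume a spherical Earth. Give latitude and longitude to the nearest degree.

The haversine formula gives a central angle δ ≈ 1.566 rad (89.8°) between the endpoints.
Interpolate at f = 1/2 with slerp weights a = sin((1−f)δ)/sin δ ≈ 0.706, b = sin(fδ)/sin δ ≈ 0.706.
p = a·p₁ + b·p₂ ≈ (-0.224, -0.447, -0.866); φ = arcsin(p_z) ≈ -60.04°, λ = atan2(p_y, p_x) ≈ -116.59°.

≈ lat -60°, lon -117°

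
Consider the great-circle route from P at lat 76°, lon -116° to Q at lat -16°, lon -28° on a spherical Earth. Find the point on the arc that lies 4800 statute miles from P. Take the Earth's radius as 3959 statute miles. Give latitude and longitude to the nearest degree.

≈ lat 18°, lon -37°

Write both endpoints as unit vectors p₁, p₂ with components (cos φ cos λ, cos φ sin λ, sin φ).
The central angle between the endpoints is δ = arccos(p₁·p₂) ≈ 1.833 rad (105.0°). The total great-circle distance is δ·R ≈ 1.833 × 3959 ≈ 7257 mi, so the target fraction is f = 4800/7257 ≈ 0.661.
Interpolate at f ≈ 0.661 with slerp weights a = sin((1−f)δ)/sin δ ≈ 0.602, b = sin(fδ)/sin δ ≈ 0.970.
p = a·p₁ + b·p₂ ≈ (0.759, -0.569, 0.317); φ = arcsin(p_z) ≈ 18.48°, λ = atan2(p_y, p_x) ≈ -36.83°.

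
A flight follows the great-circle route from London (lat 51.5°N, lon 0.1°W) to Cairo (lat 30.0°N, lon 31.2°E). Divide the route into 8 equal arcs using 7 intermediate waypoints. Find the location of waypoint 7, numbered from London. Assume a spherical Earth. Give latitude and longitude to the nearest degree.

Write both endpoints as unit vectors p₁, p₂ with components (cos φ cos λ, cos φ sin λ, sin φ).
The central angle between the endpoints is δ = arccos(p₁·p₂) ≈ 0.551 rad (31.6°).
Interpolate at f = 7/8 with slerp weights a = sin((1−f)δ)/sin δ ≈ 0.131, b = sin(fδ)/sin δ ≈ 0.886.
p = a·p₁ + b·p₂ ≈ (0.738, 0.397, 0.546); φ = arcsin(p_z) ≈ 33.07°, λ = atan2(p_y, p_x) ≈ 28.29°.

≈ lat 33°N, lon 28°E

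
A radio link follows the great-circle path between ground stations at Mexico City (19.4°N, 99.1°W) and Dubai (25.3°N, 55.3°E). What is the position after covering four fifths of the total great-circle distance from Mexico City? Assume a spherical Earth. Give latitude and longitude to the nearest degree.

≈ 46°N, 36°E

Write both endpoints as unit vectors p₁, p₂ with components (cos φ cos λ, cos φ sin λ, sin φ).
The central angle between the endpoints is δ = arccos(p₁·p₂) ≈ 2.249 rad (128.8°).
Interpolate at f = 4/5 with slerp weights a = sin((1−f)δ)/sin δ ≈ 0.558, b = sin(fδ)/sin δ ≈ 1.251.
p = a·p₁ + b·p₂ ≈ (0.560, 0.410, 0.720); φ = arcsin(p_z) ≈ 46.04°, λ = atan2(p_y, p_x) ≈ 36.17°.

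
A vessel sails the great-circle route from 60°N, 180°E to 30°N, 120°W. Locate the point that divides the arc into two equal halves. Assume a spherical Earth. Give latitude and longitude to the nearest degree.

The haversine formula gives a central angle δ ≈ 0.864 rad (49.5°) between the endpoints.
Interpolate at f = 1/2 with slerp weights a = sin((1−f)δ)/sin δ ≈ 0.551, b = sin(fδ)/sin δ ≈ 0.551.
p = a·p₁ + b·p₂ ≈ (-0.514, -0.413, 0.752); φ = arcsin(p_z) ≈ 48.77°, λ = atan2(p_y, p_x) ≈ -141.21°.

≈ 49°N, 141°W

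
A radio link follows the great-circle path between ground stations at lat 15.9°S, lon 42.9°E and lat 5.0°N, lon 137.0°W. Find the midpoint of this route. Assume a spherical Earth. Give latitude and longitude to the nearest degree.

Convert each endpoint to a unit vector on the sphere (x = cos φ cos λ, y = cos φ sin λ, z = sin φ).
The central angle between the endpoints is δ = arccos(p₁·p₂) ≈ 2.951 rad (169.1°).
Interpolate at f = 1/2 with slerp weights a = sin((1−f)δ)/sin δ ≈ 5.264, b = sin(fδ)/sin δ ≈ 5.264.
p = a·p₁ + b·p₂ ≈ (-0.127, -0.130, -0.983); φ = arcsin(p_z) ≈ -79.54°, λ = atan2(p_y, p_x) ≈ -134.21°.

≈ lat 80°S, lon 134°W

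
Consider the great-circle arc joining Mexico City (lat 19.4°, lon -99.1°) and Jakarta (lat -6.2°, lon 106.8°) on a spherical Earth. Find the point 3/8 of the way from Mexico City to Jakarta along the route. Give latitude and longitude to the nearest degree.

From cos δ = sin φ₁ sin φ₂ + cos φ₁ cos φ₂ cos Δλ, the central angle is δ ≈ 2.645 rad (151.6°).
Interpolate at f = 3/8 with slerp weights a = sin((1−f)δ)/sin δ ≈ 2.093, b = sin(fδ)/sin δ ≈ 1.758.
p = a·p₁ + b·p₂ ≈ (-0.818, -0.276, 0.505); φ = arcsin(p_z) ≈ 30.36°, λ = atan2(p_y, p_x) ≈ -161.34°.

≈ lat 30°, lon -161°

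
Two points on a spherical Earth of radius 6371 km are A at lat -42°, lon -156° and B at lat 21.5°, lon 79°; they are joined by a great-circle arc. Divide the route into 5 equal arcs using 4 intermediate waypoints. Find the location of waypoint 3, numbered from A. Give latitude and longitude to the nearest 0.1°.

Convert each endpoint to a unit vector on the sphere (x = cos φ cos λ, y = cos φ sin λ, z = sin φ).
The central angle between the endpoints is δ = arccos(p₁·p₂) ≈ 2.268 rad (129.9°).
Interpolate at f = 3/5 with slerp weights a = sin((1−f)δ)/sin δ ≈ 1.027, b = sin(fδ)/sin δ ≈ 1.275.
p = a·p₁ + b·p₂ ≈ (-0.471, 0.854, -0.220); φ = arcsin(p_z) ≈ -12.70°, λ = atan2(p_y, p_x) ≈ 118.87°.

≈ lat -12.7°, lon 118.9°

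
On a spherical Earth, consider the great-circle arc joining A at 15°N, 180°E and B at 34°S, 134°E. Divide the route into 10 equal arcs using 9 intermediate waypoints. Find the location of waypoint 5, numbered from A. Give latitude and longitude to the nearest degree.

≈ 10°S, 159°E

Convert each endpoint to a unit vector on the sphere (x = cos φ cos λ, y = cos φ sin λ, z = sin φ).
The central angle between the endpoints is δ = arccos(p₁·p₂) ≈ 1.147 rad (65.7°).
Interpolate at f = 5/10 with slerp weights a = sin((1−f)δ)/sin δ ≈ 0.595, b = sin(fδ)/sin δ ≈ 0.595.
p = a·p₁ + b·p₂ ≈ (-0.918, 0.355, -0.179); φ = arcsin(p_z) ≈ -10.30°, λ = atan2(p_y, p_x) ≈ 158.85°.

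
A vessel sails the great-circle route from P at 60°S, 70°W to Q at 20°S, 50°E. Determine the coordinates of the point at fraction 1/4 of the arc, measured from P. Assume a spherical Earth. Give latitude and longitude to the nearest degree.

From cos δ = sin φ₁ sin φ₂ + cos φ₁ cos φ₂ cos Δλ, the central angle is δ ≈ 1.509 rad (86.5°).
Interpolate at f = 1/4 with slerp weights a = sin((1−f)δ)/sin δ ≈ 0.907, b = sin(fδ)/sin δ ≈ 0.369.
p = a·p₁ + b·p₂ ≈ (0.378, -0.160, -0.912); φ = arcsin(p_z) ≈ -65.75°, λ = atan2(p_y, p_x) ≈ -22.99°.

≈ 66°S, 23°W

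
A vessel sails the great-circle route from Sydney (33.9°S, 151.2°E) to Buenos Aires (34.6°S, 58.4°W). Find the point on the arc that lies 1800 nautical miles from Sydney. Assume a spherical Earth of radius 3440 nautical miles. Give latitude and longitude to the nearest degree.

Convert each endpoint to a unit vector on the sphere (x = cos φ cos λ, y = cos φ sin λ, z = sin φ).
The central angle between the endpoints is δ = arccos(p₁·p₂) ≈ 1.852 rad (106.1°). The total great-circle distance is δ·R ≈ 1.852 × 3440 ≈ 6370 nmi, so the target fraction is f = 1800/6370 ≈ 0.283.
Interpolate at f ≈ 0.283 with slerp weights a = sin((1−f)δ)/sin δ ≈ 1.010, b = sin(fδ)/sin δ ≈ 0.520.
p = a·p₁ + b·p₂ ≈ (-0.511, 0.039, -0.859); φ = arcsin(p_z) ≈ -59.19°, λ = atan2(p_y, p_x) ≈ 175.59°.

≈ 59°S, 176°E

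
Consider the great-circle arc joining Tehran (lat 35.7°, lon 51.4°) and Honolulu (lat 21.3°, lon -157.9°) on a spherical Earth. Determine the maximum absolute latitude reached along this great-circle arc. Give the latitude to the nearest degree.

The great circle lies in the plane with unit normal n̂ = (p₁ × p₂)/|p₁ × p₂|.
Here n̂_z ≈ +0.414; the vertex latitude is φ_max = arccos|n̂_z| ≈ 65.5°.

≈ 66°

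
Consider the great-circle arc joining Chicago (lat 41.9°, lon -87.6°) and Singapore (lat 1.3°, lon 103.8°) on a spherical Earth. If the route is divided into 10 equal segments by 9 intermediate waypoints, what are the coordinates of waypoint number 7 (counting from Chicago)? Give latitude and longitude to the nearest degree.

Write both endpoints as unit vectors p₁, p₂ with components (cos φ cos λ, cos φ sin λ, sin φ).
The central angle between the endpoints is δ = arccos(p₁·p₂) ≈ 2.366 rad (135.6°).
Interpolate at f = 7/10 with slerp weights a = sin((1−f)δ)/sin δ ≈ 0.931, b = sin(fδ)/sin δ ≈ 1.424.
p = a·p₁ + b·p₂ ≈ (-0.310, 0.690, 0.654); φ = arcsin(p_z) ≈ 40.86°, λ = atan2(p_y, p_x) ≈ 114.24°.

≈ lat 41°, lon 114°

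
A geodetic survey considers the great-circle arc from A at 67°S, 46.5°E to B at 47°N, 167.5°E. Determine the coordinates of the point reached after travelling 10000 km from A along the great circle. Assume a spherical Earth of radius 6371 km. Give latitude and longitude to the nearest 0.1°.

≈ 1.5°S, 139.9°E

From cos δ = sin φ₁ sin φ₂ + cos φ₁ cos φ₂ cos Δλ, the central angle is δ ≈ 2.516 rad (144.1°). The total great-circle distance is δ·R ≈ 2.516 × 6371 ≈ 16028 km, so the target fraction is f = 10000/16028 ≈ 0.624.
Interpolate at f ≈ 0.624 with slerp weights a = sin((1−f)δ)/sin δ ≈ 1.385, b = sin(fδ)/sin δ ≈ 1.707.
p = a·p₁ + b·p₂ ≈ (-0.764, 0.644, -0.026); φ = arcsin(p_z) ≈ -1.50°, λ = atan2(p_y, p_x) ≈ 139.86°.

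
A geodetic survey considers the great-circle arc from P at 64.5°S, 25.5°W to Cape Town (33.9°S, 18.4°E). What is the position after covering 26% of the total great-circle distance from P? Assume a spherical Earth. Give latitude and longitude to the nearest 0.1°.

≈ 58.3°S, 7.5°W

Convert each endpoint to a unit vector on the sphere (x = cos φ cos λ, y = cos φ sin λ, z = sin φ).
The central angle between the endpoints is δ = arccos(p₁·p₂) ≈ 0.706 rad (40.5°).
Interpolate at f = 0.26 with slerp weights a = sin((1−f)δ)/sin δ ≈ 0.769, b = sin(fδ)/sin δ ≈ 0.281.
p = a·p₁ + b·p₂ ≈ (0.520, -0.069, -0.851); φ = arcsin(p_z) ≈ -58.33°, λ = atan2(p_y, p_x) ≈ -7.53°.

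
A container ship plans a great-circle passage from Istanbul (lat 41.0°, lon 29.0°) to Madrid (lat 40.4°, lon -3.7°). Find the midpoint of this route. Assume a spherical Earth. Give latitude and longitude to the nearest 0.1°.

Write both endpoints as unit vectors p₁, p₂ with components (cos φ cos λ, cos φ sin λ, sin φ).
The central angle between the endpoints is δ = arccos(p₁·p₂) ≈ 0.430 rad (24.7°).
Interpolate at f = 1/2 with slerp weights a = sin((1−f)δ)/sin δ ≈ 0.512, b = sin(fδ)/sin δ ≈ 0.512.
p = a·p₁ + b·p₂ ≈ (0.727, 0.162, 0.667); φ = arcsin(p_z) ≈ 41.87°, λ = atan2(p_y, p_x) ≈ 12.57°.

≈ lat 41.9°, lon 12.6°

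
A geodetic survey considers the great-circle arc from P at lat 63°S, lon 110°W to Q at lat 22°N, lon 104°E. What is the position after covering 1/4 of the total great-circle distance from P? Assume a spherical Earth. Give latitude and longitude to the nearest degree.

Write both endpoints as unit vectors p₁, p₂ with components (cos φ cos λ, cos φ sin λ, sin φ).
The central angle between the endpoints is δ = arccos(p₁·p₂) ≈ 2.322 rad (133.1°).
Interpolate at f = 1/4 with slerp weights a = sin((1−f)δ)/sin δ ≈ 1.349, b = sin(fδ)/sin δ ≈ 0.751.
p = a·p₁ + b·p₂ ≈ (-0.378, 0.100, -0.920); φ = arcsin(p_z) ≈ -66.99°, λ = atan2(p_y, p_x) ≈ 165.17°.

≈ lat 67°S, lon 165°E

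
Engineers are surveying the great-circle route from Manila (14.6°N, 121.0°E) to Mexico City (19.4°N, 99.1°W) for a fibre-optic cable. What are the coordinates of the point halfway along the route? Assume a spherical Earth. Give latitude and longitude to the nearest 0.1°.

≈ 41.7°N, 171.1°W

From cos δ = sin φ₁ sin φ₂ + cos φ₁ cos φ₂ cos Δλ, the central angle is δ ≈ 2.233 rad (127.9°).
Interpolate at f = 1/2 with slerp weights a = sin((1−f)δ)/sin δ ≈ 1.139, b = sin(fδ)/sin δ ≈ 1.139.
p = a·p₁ + b·p₂ ≈ (-0.737, -0.116, 0.665); φ = arcsin(p_z) ≈ 41.71°, λ = atan2(p_y, p_x) ≈ -171.06°.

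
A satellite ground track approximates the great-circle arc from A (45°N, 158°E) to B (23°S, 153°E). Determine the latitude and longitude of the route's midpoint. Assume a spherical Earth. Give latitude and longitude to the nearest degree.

≈ (11°N, 155°E)

Convert each endpoint to a unit vector on the sphere (x = cos φ cos λ, y = cos φ sin λ, z = sin φ).
The central angle between the endpoints is δ = arccos(p₁·p₂) ≈ 1.189 rad (68.2°).
Interpolate at f = 1/2 with slerp weights a = sin((1−f)δ)/sin δ ≈ 0.604, b = sin(fδ)/sin δ ≈ 0.604.
p = a·p₁ + b·p₂ ≈ (-0.891, 0.412, 0.191); φ = arcsin(p_z) ≈ 11.01°, λ = atan2(p_y, p_x) ≈ 155.17°.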